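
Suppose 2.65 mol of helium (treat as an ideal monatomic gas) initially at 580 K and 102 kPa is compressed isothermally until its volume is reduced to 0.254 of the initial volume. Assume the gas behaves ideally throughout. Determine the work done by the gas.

-17500 J

V₁ = nRT₁/P₁ = 2.65×8.314×580/102 = 125 L.
Isothermal: T stays 580 K; PV = const ⇒ V₂ = 31.8 L, P₂ = 402 kPa.
W = nRT ln(V₂/V₁) = 2.65×8.314×580×ln(0.254) = -17500 J.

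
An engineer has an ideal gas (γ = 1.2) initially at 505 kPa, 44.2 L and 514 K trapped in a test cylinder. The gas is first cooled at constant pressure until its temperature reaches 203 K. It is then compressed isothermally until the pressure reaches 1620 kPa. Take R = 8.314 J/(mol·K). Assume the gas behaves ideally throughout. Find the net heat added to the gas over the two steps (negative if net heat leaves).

-91300 J

n = P₁V₁/(RT₁) = 505×44.2/(8.314×514) = 5.22 mol.
Step 1 — Isobaric: P stays 505 kPa; V/T = const ⇒ T₂ = 203 K, V₂ = 17.5 L.
W = PΔV = 505×(17.5−44.2) kPa·L = -13500 J.
ΔU = nCvΔT = 5.22×41.6×(203−514) = -67500 J.
Q = ΔU + W = nCpΔT = -81000 J.
State after step 1: P = 505 kPa, V = 17.5 L, T = 203 K.
Step 2 — Isothermal: T stays 203 K; PV = const ⇒ V₂ = 5.44 L, P₂ = 1620 kPa.
ΔU = 0 (ideal gas, T constant).
W = nRT ln(V₂/V₁) = 5.22×8.314×203×ln(0.312) = -10300 J.
Q = ΔU + W = -10300 J.
Net over both steps: W = -23800 J, Q = -91300 J, ΔU = -67500 J.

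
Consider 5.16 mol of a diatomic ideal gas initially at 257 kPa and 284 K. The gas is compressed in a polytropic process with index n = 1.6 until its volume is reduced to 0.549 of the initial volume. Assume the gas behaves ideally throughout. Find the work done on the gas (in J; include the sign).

8790 J

V₁ = nRT₁/P₁ = 5.16×8.314×284/257 = 47.4 L.
Polytropic n=1.6: T₂ = T₁(V₁/V₂)^(n−1) = 284×(1.82)^0.60 = 407 K; P₂ = P₁(V₁/V₂)^n = 671 kPa.
W = (P₁V₁−P₂V₂)/(n−1) = (257×47.4−671×26.0)/0.60 = -8790 J.
Work done on the gas = −W_by = 8790 J.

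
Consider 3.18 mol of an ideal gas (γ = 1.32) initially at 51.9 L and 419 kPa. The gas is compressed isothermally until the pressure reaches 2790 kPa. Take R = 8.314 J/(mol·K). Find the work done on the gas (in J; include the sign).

41200 J

T₁ = P₁V₁/(nR) = 419×51.9/(3.18×8.314) = 823 K.
Isothermal: T stays 823 K; PV = const ⇒ V₂ = 7.79 L, P₂ = 2790 kPa.
W = nRT ln(V₂/V₁) = 3.18×8.314×823×ln(0.150) = -41200 J.
Work done on the gas = −W_by = 41200 J.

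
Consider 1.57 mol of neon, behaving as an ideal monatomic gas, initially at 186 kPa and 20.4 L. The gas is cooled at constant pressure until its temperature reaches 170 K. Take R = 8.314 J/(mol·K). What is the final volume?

T₁ = P₁V₁/(nR) = 186×20.4/(1.57×8.314) = 291 K.
Isobaric: P stays 186 kPa; V/T = const ⇒ T₂ = 170 K, V₂ = 11.9 L.

11.9 L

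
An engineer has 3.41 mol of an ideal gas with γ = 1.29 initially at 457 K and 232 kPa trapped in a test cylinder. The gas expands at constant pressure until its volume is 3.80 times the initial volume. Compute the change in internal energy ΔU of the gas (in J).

V₁ = nRT₁/P₁ = 3.41×8.314×457/232 = 55.8 L.
Isobaric: P stays 232 kPa; V/T = const ⇒ T₂ = 1740 K, V₂ = 212 L.
For an ideal gas ΔU = nCvΔT with Cv = R/(γ−1) = 28.7 J/(mol·K).
ΔU = 3.41×28.7×(1740−457) = 125000 J.

125000 J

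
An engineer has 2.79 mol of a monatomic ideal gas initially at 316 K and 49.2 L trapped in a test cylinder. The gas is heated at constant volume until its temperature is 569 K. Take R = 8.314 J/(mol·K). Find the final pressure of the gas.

268 kPa

P₁ = nRT₁/V₁ = 2.79×8.314×316/49.2 = 149 kPa.
Isochoric: V stays 49.2 L; P/T = const ⇒ T₂ = 569 K, P₂ = 268 kPa.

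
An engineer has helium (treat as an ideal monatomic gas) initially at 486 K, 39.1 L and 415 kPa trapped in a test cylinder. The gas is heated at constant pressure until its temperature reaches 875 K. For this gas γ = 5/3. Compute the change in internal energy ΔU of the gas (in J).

19500 J

n = P₁V₁/(RT₁) = 415×39.1/(8.314×486) = 4.02 mol.
Isobaric: P stays 415 kPa; V/T = const ⇒ T₂ = 875 K, V₂ = 70.4 L.
For an ideal gas ΔU = nCvΔT with Cv = (3/2)R = 12.5 J/(mol·K).
ΔU = 4.02×12.5×(875−486) = 19500 J.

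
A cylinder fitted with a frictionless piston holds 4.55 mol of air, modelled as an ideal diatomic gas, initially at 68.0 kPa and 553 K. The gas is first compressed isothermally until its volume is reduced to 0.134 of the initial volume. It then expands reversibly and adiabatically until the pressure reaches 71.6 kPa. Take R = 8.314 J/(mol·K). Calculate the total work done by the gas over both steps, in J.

-19600 J

V₁ = nRT₁/P₁ = 4.55×8.314×553/68.0 = 308 L.
Step 1 — Isothermal: T stays 553 K; PV = const ⇒ V₂ = 41.2 L, P₂ = 507 kPa.
ΔU = 0 (ideal gas, T constant).
W = nRT ln(V₂/V₁) = 4.55×8.314×553×ln(0.134) = -42000 J.
Q = ΔU + W = -42000 J.
State after step 1: P = 507 kPa, V = 41.2 L, T = 553 K.
Step 2 — Adiabatic: T₂/T₁ = (P₂/P₁)^((γ−1)/γ) ⇒ T₂ = 553×(0.141)^0.286 = 316 K; V₂ = 167 L.
ΔU = nCvΔT = 4.55×20.8×(316−553) = -22400 J.
Q = 0 for an adiabatic process, so W = −ΔU = 22400 J.
Net over both steps: W = -19600 J, Q = -42000 J, ΔU = -22400 J.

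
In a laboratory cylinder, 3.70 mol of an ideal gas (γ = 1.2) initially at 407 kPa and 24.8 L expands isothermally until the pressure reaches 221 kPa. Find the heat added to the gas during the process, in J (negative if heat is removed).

6160 J

T₁ = P₁V₁/(nR) = 407×24.8/(3.70×8.314) = 328 K.
Isothermal: T stays 328 K; PV = const ⇒ V₂ = 45.7 L, P₂ = 221 kPa.
ΔU = 0 (ideal gas, T constant).
W = nRT ln(V₂/V₁) = 3.70×8.314×328×ln(1.84) = 6160 J.
Q = ΔU + W = 6160 J.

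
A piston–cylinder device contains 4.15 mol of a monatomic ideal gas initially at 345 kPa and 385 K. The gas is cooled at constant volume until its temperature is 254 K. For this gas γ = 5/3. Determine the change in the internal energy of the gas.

-6780 J

V₁ = nRT₁/P₁ = 4.15×8.314×385/345 = 38.5 L.
Isochoric: V stays 38.5 L; P/T = const ⇒ T₂ = 254 K, P₂ = 228 kPa.
For an ideal gas ΔU = nCvΔT with Cv = (3/2)R = 12.5 J/(mol·K).
ΔU = 4.15×12.5×(254−385) = -6780 J.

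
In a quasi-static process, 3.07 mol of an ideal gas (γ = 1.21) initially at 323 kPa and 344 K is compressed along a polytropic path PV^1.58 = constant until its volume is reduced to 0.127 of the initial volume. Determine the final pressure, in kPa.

8420 kPa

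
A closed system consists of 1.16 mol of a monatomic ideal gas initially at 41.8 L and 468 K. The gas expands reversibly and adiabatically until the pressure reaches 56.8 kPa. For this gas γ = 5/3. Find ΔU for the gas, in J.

-1530 J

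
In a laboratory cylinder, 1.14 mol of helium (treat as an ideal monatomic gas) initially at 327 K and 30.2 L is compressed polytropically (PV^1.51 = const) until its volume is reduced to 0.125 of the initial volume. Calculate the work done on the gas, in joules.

11500 J

P₁ = nRT₁/V₁ = 1.14×8.314×327/30.2 = 103 kPa.
Polytropic n=1.51: T₂ = T₁(V₁/V₂)^(n−1) = 327×(8.00)^0.51 = 944 K; P₂ = P₁(V₁/V₂)^n = 2370 kPa.
W = (P₁V₁−P₂V₂)/(n−1) = (103×30.2−2370×3.77)/0.51 = -11500 J.
Work done on the gas = −W_by = 11500 J.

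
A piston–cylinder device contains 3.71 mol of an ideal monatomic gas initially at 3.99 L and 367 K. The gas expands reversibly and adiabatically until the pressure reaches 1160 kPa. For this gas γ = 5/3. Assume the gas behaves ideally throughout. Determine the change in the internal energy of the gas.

P₁ = nRT₁/V₁ = 3.71×8.314×367/3.99 = 2840 kPa.
Adiabatic: T₂/T₁ = (P₂/P₁)^((γ−1)/γ) ⇒ T₂ = 367×(0.409)^0.400 = 257 K; V₂ = 6.82 L.
For an ideal gas ΔU = nCvΔT with Cv = (3/2)R = 12.5 J/(mol·K).
ΔU = 3.71×12.5×(257−367) = -5110 J.

-5110 J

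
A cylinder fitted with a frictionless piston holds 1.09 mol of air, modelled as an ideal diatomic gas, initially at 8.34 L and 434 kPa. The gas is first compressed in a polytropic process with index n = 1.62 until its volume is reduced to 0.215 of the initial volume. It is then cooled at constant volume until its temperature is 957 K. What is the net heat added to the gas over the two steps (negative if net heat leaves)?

T₁ = P₁V₁/(nR) = 434×8.34/(1.09×8.314) = 399 K.
Step 1 — Polytropic n=1.62: T₂ = T₁(V₁/V₂)^(n−1) = 399×(4.65)^0.62 = 1040 K; P₂ = P₁(V₁/V₂)^n = 5240 kPa.
W = (P₁V₁−P₂V₂)/(n−1) = (434×8.34−5240×1.79)/0.62 = -9300 J.
ΔU = nCvΔT = 1.09×20.8×(1040−399) = 14400 J.
Q = ΔU + W = 5120 J.
State after step 1: P = 5240 kPa, V = 1.79 L, T = 1040 K.
Step 2 — Isochoric: V stays 1.79 L; P/T = const ⇒ T₂ = 957 K, P₂ = 4840 kPa.
W = 0 (no volume change).
ΔU = nCvΔT = 1.09×20.8×(957−1040) = -1790 J.
Q = ΔU = -1790 J.
Net over both steps: W = -9300 J, Q = 3330 J, ΔU = 12600 J.

3330 J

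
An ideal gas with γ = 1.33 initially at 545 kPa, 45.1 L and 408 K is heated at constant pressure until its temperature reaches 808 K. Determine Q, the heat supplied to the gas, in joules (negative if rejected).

97100 J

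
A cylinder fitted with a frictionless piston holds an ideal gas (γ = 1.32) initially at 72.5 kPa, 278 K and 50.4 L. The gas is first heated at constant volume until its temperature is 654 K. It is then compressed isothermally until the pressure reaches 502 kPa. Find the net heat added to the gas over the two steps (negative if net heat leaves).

6160 J

n = P₁V₁/(RT₁) = 72.5×50.4/(8.314×278) = 1.58 mol.
Step 1 — Isochoric: V stays 50.4 L; P/T = const ⇒ T₂ = 654 K, P₂ = 171 kPa.
W = 0 (no volume change).
ΔU = nCvΔT = 1.58×26.0×(654−278) = 15400 J.
Q = ΔU = 15400 J.
State after step 1: P = 171 kPa, V = 50.4 L, T = 654 K.
Step 2 — Isothermal: T stays 654 K; PV = const ⇒ V₂ = 17.1 L, P₂ = 502 kPa.
ΔU = 0 (ideal gas, T constant).
W = nRT ln(V₂/V₁) = 1.58×8.314×654×ln(0.340) = -9280 J.
Q = ΔU + W = -9280 J.
Net over both steps: W = -9280 J, Q = 6160 J, ΔU = 15400 J.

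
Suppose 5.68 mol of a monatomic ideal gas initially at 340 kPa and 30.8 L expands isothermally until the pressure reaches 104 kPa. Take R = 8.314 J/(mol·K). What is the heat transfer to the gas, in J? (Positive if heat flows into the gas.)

12400 J

T₁ = P₁V₁/(nR) = 340×30.8/(5.68×8.314) = 222 K.
Isothermal: T stays 222 K; PV = const ⇒ V₂ = 101 L, P₂ = 104 kPa.
ΔU = 0 (ideal gas, T constant).
W = nRT ln(V₂/V₁) = 5.68×8.314×222×ln(3.27) = 12400 J.
Q = ΔU + W = 12400 J.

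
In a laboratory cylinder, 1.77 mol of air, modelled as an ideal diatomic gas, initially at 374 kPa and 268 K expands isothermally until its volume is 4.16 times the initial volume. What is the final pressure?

89.9 kPa

V₁ = nRT₁/P₁ = 1.77×8.314×268/374 = 10.5 L.
Isothermal: T stays 268 K; PV = const ⇒ V₂ = 43.9 L, P₂ = 89.9 kPa.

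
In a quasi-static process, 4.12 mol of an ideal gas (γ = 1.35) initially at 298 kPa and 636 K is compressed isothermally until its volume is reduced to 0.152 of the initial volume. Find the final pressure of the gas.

1960 kPa

V₁ = nRT₁/P₁ = 4.12×8.314×636/298 = 73.1 L.
Isothermal: T stays 636 K; PV = const ⇒ V₂ = 11.1 L, P₂ = 1960 kPa.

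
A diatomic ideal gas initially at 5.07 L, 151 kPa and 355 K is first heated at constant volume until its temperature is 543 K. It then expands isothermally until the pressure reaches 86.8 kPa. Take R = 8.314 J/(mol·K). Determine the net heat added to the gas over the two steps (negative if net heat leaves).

2160 J

n = P₁V₁/(RT₁) = 151×5.07/(8.314×355) = 0.259 mol.
Step 1 — Isochoric: V stays 5.07 L; P/T = const ⇒ T₂ = 543 K, P₂ = 231 kPa.
W = 0 (no volume change).
ΔU = nCvΔT = 0.259×20.8×(543−355) = 1010 J.
Q = ΔU = 1010 J.
State after step 1: P = 231 kPa, V = 5.07 L, T = 543 K.
Step 2 — Isothermal: T stays 543 K; PV = const ⇒ V₂ = 13.5 L, P₂ = 86.8 kPa.
ΔU = 0 (ideal gas, T constant).
W = nRT ln(V₂/V₁) = 0.259×8.314×543×ln(2.66) = 1150 J.
Q = ΔU + W = 1150 J.
Net over both steps: W = 1150 J, Q = 2160 J, ΔU = 1010 J.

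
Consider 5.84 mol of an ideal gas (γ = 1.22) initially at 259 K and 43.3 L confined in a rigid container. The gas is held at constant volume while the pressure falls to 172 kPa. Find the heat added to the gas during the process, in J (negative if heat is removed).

P₁ = nRT₁/V₁ = 5.84×8.314×259/43.3 = 290 kPa.
Isochoric: V stays 43.3 L; P/T = const ⇒ T₂ = 153 K, P₂ = 172 kPa.
W = 0 (no volume change).
ΔU = nCvΔT = 5.84×37.8×(153−259) = -23300 J.
Q = ΔU = -23300 J.

-23300 J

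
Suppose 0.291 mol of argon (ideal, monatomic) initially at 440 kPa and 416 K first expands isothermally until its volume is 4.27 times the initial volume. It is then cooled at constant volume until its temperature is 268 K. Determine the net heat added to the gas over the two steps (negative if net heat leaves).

V₁ = nRT₁/P₁ = 0.291×8.314×416/440 = 2.29 L.
Step 1 — Isothermal: T stays 416 K; PV = const ⇒ V₂ = 9.77 L, P₂ = 103 kPa.
ΔU = 0 (ideal gas, T constant).
W = nRT ln(V₂/V₁) = 0.291×8.314×416×ln(4.27) = 1460 J.
Q = ΔU + W = 1460 J.
State after step 1: P = 103 kPa, V = 9.77 L, T = 416 K.
Step 2 — Isochoric: V stays 9.77 L; P/T = const ⇒ T₂ = 268 K, P₂ = 66.4 kPa.
W = 0 (no volume change).
ΔU = nCvΔT = 0.291×12.5×(268−416) = -537 J.
Q = ΔU = -537 J.
Net over both steps: W = 1460 J, Q = 924 J, ΔU = -537 J.

924 J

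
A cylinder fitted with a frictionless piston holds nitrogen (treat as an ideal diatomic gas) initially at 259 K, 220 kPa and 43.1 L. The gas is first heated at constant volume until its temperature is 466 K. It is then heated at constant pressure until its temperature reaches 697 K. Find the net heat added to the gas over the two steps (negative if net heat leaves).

n = P₁V₁/(RT₁) = 220×43.1/(8.314×259) = 4.40 mol.
Step 1 — Isochoric: V stays 43.1 L; P/T = const ⇒ T₂ = 466 K, P₂ = 396 kPa.
W = 0 (no volume change).
ΔU = nCvΔT = 4.40×20.8×(466−259) = 18900 J.
Q = ΔU = 18900 J.
State after step 1: P = 396 kPa, V = 43.1 L, T = 466 K.
Step 2 — Isobaric: P stays 396 kPa; V/T = const ⇒ T₂ = 697 K, V₂ = 64.5 L.
W = PΔV = 396×(64.5−43.1) kPa·L = 8460 J.
ΔU = nCvΔT = 4.40×20.8×(697−466) = 21100 J.
Q = ΔU + W = nCpΔT = 29600 J.
Net over both steps: W = 8460 J, Q = 48500 J, ΔU = 40100 J.

48500 J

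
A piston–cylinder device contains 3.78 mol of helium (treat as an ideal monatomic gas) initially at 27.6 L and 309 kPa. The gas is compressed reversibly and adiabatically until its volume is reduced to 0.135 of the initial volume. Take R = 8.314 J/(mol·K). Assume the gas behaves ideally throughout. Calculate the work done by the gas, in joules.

-35800 J

T₁ = P₁V₁/(nR) = 309×27.6/(3.78×8.314) = 271 K.
Adiabatic: TV^(γ−1) = const ⇒ T₂ = 271×(7.41)^0.667 = 1030 K; PV^γ = const ⇒ P₂ = 8700 kPa.
ΔU = nCvΔT = 3.78×12.5×(1030−271) = 35800 J.
Q = 0 for an adiabatic process, so W = −ΔU = -35800 J.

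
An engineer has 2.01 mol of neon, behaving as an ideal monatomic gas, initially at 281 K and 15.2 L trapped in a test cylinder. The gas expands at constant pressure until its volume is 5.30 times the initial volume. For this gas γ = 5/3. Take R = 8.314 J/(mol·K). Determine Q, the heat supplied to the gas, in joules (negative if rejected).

50500 J

P₁ = nRT₁/V₁ = 2.01×8.314×281/15.2 = 309 kPa.
Isobaric: P stays 309 kPa; V/T = const ⇒ T₂ = 1490 K, V₂ = 80.6 L.
W = PΔV = 309×(80.6−15.2) kPa·L = 20200 J.
ΔU = nCvΔT = 2.01×12.5×(1490−281) = 30300 J.
Q = ΔU + W = nCpΔT = 50500 J.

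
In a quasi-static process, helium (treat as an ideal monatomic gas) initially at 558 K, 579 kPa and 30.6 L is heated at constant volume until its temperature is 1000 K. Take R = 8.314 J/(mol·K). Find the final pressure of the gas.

Isochoric: V stays 30.6 L; P/T = const ⇒ T₂ = 1000 K, P₂ = 1040 kPa.

1040 kPa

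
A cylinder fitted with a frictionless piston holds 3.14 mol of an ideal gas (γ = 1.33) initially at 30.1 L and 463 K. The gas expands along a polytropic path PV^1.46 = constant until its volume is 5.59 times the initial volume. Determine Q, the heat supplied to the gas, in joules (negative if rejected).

-5660 J

P₁ = nRT₁/V₁ = 3.14×8.314×463/30.1 = 402 kPa.
Polytropic n=1.46: T₂ = T₁(V₁/V₂)^(n−1) = 463×(0.179)^0.46 = 210 K; P₂ = P₁(V₁/V₂)^n = 32.5 kPa.
W = (P₁V₁−P₂V₂)/(n−1) = (402×30.1−32.5×168)/0.46 = 14400 J.
ΔU = nCvΔT = 3.14×25.2×(210−463) = -20000 J.
Q = ΔU + W = -5660 J.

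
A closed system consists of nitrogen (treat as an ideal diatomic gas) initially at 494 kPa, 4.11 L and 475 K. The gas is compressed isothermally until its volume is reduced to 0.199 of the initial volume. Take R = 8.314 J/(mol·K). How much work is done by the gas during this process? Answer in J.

-3280 J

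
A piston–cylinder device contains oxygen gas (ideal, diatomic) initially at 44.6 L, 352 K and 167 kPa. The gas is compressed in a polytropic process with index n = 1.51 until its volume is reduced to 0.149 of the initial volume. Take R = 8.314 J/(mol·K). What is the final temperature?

Polytropic n=1.51: T₂ = T₁(V₁/V₂)^(n−1) = 352×(6.71)^0.51 = 929 K; P₂ = P₁(V₁/V₂)^n = 2960 kPa.

929 K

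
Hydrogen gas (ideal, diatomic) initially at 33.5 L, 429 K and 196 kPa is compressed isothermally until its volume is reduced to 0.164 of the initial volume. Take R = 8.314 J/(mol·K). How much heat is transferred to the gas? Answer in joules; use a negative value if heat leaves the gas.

-11900 J

n = P₁V₁/(RT₁) = 196×33.5/(8.314×429) = 1.84 mol.
Isothermal: T stays 429 K; PV = const ⇒ V₂ = 5.49 L, P₂ = 1200 kPa.
ΔU = 0 (ideal gas, T constant).
W = nRT ln(V₂/V₁) = 1.84×8.314×429×ln(0.164) = -11900 J.
Q = ΔU + W = -11900 J.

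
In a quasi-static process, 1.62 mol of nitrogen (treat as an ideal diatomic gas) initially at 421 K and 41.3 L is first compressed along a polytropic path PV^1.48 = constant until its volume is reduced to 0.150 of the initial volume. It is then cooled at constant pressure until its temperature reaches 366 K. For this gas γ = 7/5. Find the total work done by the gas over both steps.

-26700 J

P₁ = nRT₁/V₁ = 1.62×8.314×421/41.3 = 137 kPa.
Step 1 — Polytropic n=1.48: T₂ = T₁(V₁/V₂)^(n−1) = 421×(6.67)^0.48 = 1050 K; P₂ = P₁(V₁/V₂)^n = 2280 kPa.
W = (P₁V₁−P₂V₂)/(n−1) = (137×41.3−2280×6.19)/0.48 = -17600 J.
ΔU = nCvΔT = 1.62×20.8×(1050−421) = 21100 J.
Q = ΔU + W = 3510 J.
State after step 1: P = 2280 kPa, V = 6.19 L, T = 1050 K.
Step 2 — Isobaric: P stays 2280 kPa; V/T = const ⇒ T₂ = 366 K, V₂ = 2.17 L.
W = PΔV = 2280×(2.17−6.19) kPa·L = -9170 J.
ΔU = nCvΔT = 1.62×20.8×(366−1050) = -22900 J.
Q = ΔU + W = nCpΔT = -32100 J.
Net over both steps: W = -26700 J, Q = -28600 J, ΔU = -1850 J.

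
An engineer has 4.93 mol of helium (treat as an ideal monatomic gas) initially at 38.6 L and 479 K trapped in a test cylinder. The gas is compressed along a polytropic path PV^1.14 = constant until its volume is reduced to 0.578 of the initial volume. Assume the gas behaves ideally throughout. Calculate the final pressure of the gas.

950 kPa

P₁ = nRT₁/V₁ = 4.93×8.314×479/38.6 = 509 kPa.
Polytropic n=1.14: T₂ = T₁(V₁/V₂)^(n−1) = 479×(1.73)^0.14 = 517 K; P₂ = P₁(V₁/V₂)^n = 950 kPa.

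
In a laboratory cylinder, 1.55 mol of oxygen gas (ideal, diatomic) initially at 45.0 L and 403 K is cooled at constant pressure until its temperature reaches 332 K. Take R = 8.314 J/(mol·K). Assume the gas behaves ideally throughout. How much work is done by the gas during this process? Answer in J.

-915 J

P₁ = nRT₁/V₁ = 1.55×8.314×403/45.0 = 115 kPa.
Isobaric: P stays 115 kPa; V/T = const ⇒ T₂ = 332 K, V₂ = 37.1 L.
W = PΔV = 115×(37.1−45.0) kPa·L = -915 J.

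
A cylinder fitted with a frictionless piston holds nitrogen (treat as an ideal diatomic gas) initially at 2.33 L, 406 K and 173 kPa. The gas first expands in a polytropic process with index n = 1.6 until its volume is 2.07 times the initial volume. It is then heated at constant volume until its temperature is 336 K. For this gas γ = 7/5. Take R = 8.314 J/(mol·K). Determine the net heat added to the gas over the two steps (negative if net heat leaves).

63.9 J

n = P₁V₁/(RT₁) = 173×2.33/(8.314×406) = 0.119 mol.
Step 1 — Polytropic n=1.6: T₂ = T₁(V₁/V₂)^(n−1) = 406×(0.483)^0.60 = 262 K; P₂ = P₁(V₁/V₂)^n = 54.0 kPa.
W = (P₁V₁−P₂V₂)/(n−1) = (173×2.33−54.0×4.82)/0.60 = 238 J.
ΔU = nCvΔT = 0.119×20.8×(262−406) = -356 J.
Q = ΔU + W = -119 J.
State after step 1: P = 54.0 kPa, V = 4.82 L, T = 262 K.
Step 2 — Isochoric: V stays 4.82 L; P/T = const ⇒ T₂ = 336 K, P₂ = 69.2 kPa.
W = 0 (no volume change).
ΔU = nCvΔT = 0.119×20.8×(336−262) = 183 J.
Q = ΔU = 183 J.
Net over both steps: W = 238 J, Q = 63.9 J, ΔU = -174 J.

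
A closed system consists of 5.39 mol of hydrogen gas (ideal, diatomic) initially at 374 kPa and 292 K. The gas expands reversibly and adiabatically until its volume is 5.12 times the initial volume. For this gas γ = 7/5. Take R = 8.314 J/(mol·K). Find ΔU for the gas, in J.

V₁ = nRT₁/P₁ = 5.39×8.314×292/374 = 35.0 L.
Adiabatic: TV^(γ−1) = const ⇒ T₂ = 292×(0.195)^0.400 = 152 K; PV^γ = const ⇒ P₂ = 38.0 kPa.
For an ideal gas ΔU = nCvΔT with Cv = (5/2)R = 20.8 J/(mol·K).
ΔU = 5.39×20.8×(152−292) = -15700 J.

-15700 J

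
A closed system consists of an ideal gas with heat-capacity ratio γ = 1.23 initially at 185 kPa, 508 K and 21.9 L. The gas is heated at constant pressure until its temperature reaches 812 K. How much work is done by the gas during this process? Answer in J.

2420 J

n = P₁V₁/(RT₁) = 185×21.9/(8.314×508) = 0.959 mol.
Isobaric: P stays 185 kPa; V/T = const ⇒ T₂ = 812 K, V₂ = 35.0 L.
W = PΔV = 185×(35.0−21.9) kPa·L = 2420 J.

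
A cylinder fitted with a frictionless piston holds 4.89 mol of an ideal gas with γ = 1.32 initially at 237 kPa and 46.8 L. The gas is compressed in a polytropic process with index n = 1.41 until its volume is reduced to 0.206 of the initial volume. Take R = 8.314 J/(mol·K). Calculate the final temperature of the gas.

521 K

T₁ = P₁V₁/(nR) = 237×46.8/(4.89×8.314) = 273 K.
Polytropic n=1.41: T₂ = T₁(V₁/V₂)^(n−1) = 273×(4.85)^0.41 = 521 K; P₂ = P₁(V₁/V₂)^n = 2200 kPa.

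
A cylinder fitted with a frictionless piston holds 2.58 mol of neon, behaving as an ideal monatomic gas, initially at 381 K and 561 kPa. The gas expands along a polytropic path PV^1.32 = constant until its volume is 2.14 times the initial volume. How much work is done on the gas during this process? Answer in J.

V₁ = nRT₁/P₁ = 2.58×8.314×381/561 = 14.6 L.
Polytropic n=1.32: T₂ = T₁(V₁/V₂)^(n−1) = 381×(0.467)^0.32 = 299 K; P₂ = P₁(V₁/V₂)^n = 206 kPa.
W = (P₁V₁−P₂V₂)/(n−1) = (561×14.6−206×31.2)/0.32 = 5520 J.
Work done on the gas = −W_by = -5520 J.

-5520 J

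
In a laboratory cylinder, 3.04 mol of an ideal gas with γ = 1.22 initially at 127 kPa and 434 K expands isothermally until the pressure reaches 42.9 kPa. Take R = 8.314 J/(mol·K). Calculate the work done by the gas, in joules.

11900 J

V₁ = nRT₁/P₁ = 3.04×8.314×434/127 = 86.4 L.
Isothermal: T stays 434 K; PV = const ⇒ V₂ = 256 L, P₂ = 42.9 kPa.
W = nRT ln(V₂/V₁) = 3.04×8.314×434×ln(2.96) = 11900 J.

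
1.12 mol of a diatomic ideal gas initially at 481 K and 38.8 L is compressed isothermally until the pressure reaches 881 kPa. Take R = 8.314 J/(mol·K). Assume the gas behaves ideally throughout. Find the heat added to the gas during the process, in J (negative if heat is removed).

-9100 J

P₁ = nRT₁/V₁ = 1.12×8.314×481/38.8 = 115 kPa.
Isothermal: T stays 481 K; PV = const ⇒ V₂ = 5.08 L, P₂ = 881 kPa.
ΔU = 0 (ideal gas, T constant).
W = nRT ln(V₂/V₁) = 1.12×8.314×481×ln(0.131) = -9100 J.
Q = ΔU + W = -9100 J.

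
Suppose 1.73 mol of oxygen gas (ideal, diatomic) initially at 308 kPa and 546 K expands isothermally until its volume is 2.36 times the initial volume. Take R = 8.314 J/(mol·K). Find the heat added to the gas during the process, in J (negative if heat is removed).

V₁ = nRT₁/P₁ = 1.73×8.314×546/308 = 25.5 L.
Isothermal: T stays 546 K; PV = const ⇒ V₂ = 60.2 L, P₂ = 131 kPa.
ΔU = 0 (ideal gas, T constant).
W = nRT ln(V₂/V₁) = 1.73×8.314×546×ln(2.36) = 6740 J.
Q = ΔU + W = 6740 J.

6740 J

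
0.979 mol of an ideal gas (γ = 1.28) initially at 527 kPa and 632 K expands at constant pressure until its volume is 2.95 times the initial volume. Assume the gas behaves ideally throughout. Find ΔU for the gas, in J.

35800 J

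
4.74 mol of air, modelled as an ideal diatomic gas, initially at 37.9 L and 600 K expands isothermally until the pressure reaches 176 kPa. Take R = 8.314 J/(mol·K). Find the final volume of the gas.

P₁ = nRT₁/V₁ = 4.74×8.314×600/37.9 = 624 kPa.
Isothermal: T stays 600 K; PV = const ⇒ V₂ = 134 L, P₂ = 176 kPa.

134 L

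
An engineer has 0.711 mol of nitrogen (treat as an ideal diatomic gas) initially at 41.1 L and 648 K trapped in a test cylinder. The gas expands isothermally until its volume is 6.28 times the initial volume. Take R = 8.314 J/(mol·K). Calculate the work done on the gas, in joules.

-7040 J

P₁ = nRT₁/V₁ = 0.711×8.314×648/41.1 = 93.2 kPa.
Isothermal: T stays 648 K; PV = const ⇒ V₂ = 258 L, P₂ = 14.8 kPa.
W = nRT ln(V₂/V₁) = 0.711×8.314×648×ln(6.28) = 7040 J.
Work done on the gas = −W_by = -7040 J.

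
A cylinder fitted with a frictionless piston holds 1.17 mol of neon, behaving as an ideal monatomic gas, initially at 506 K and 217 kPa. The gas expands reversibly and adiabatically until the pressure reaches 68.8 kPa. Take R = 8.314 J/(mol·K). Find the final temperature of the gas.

V₁ = nRT₁/P₁ = 1.17×8.314×506/217 = 22.7 L.
Adiabatic: T₂/T₁ = (P₂/P₁)^((γ−1)/γ) ⇒ T₂ = 506×(0.317)^0.400 = 320 K; V₂ = 45.2 L.

320 K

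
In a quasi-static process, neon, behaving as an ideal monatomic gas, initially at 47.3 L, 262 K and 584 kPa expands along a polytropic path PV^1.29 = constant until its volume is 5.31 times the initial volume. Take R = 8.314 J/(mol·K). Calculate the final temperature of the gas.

161 K

Polytropic n=1.29: T₂ = T₁(V₁/V₂)^(n−1) = 262×(0.188)^0.29 = 161 K; P₂ = P₁(V₁/V₂)^n = 67.8 kPa.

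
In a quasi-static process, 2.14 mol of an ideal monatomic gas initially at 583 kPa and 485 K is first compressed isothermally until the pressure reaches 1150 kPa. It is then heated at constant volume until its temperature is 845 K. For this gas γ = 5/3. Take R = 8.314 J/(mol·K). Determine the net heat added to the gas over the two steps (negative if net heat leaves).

V₁ = nRT₁/P₁ = 2.14×8.314×485/583 = 14.8 L.
Step 1 — Isothermal: T stays 485 K; PV = const ⇒ V₂ = 7.50 L, P₂ = 1150 kPa.
ΔU = 0 (ideal gas, T constant).
W = nRT ln(V₂/V₁) = 2.14×8.314×485×ln(0.507) = -5860 J.
Q = ΔU + W = -5860 J.
State after step 1: P = 1150 kPa, V = 7.50 L, T = 485 K.
Step 2 — Isochoric: V stays 7.50 L; P/T = const ⇒ T₂ = 845 K, P₂ = 2000 kPa.
W = 0 (no volume change).
ΔU = nCvΔT = 2.14×12.5×(845−485) = 9610 J.
Q = ΔU = 9610 J.
Net over both steps: W = -5860 J, Q = 3750 J, ΔU = 9610 J.

3750 J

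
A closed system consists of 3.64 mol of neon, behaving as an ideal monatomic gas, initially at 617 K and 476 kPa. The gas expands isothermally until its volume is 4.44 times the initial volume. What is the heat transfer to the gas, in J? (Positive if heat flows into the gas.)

V₁ = nRT₁/P₁ = 3.64×8.314×617/476 = 39.2 L.
Isothermal: T stays 617 K; PV = const ⇒ V₂ = 174 L, P₂ = 107 kPa.
ΔU = 0 (ideal gas, T constant).
W = nRT ln(V₂/V₁) = 3.64×8.314×617×ln(4.44) = 27800 J.
Q = ΔU + W = 27800 J.

27800 J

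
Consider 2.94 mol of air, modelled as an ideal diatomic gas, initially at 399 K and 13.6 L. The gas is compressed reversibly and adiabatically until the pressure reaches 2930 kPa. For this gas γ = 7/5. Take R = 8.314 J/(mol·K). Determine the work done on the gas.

P₁ = nRT₁/V₁ = 2.94×8.314×399/13.6 = 717 kPa.
Adiabatic: T₂/T₁ = (P₂/P₁)^((γ−1)/γ) ⇒ T₂ = 399×(4.09)^0.286 = 597 K; V₂ = 4.98 L.
ΔU = nCvΔT = 2.94×20.8×(597−399) = 12100 J.
Q = 0 for an adiabatic process, so W = −ΔU = -12100 J.
Work done on the gas = −W_by = 12100 J.

12100 J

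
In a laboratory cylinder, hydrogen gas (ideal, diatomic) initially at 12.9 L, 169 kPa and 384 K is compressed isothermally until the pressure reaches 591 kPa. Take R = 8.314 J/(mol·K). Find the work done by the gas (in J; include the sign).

-2730 J

n = P₁V₁/(RT₁) = 169×12.9/(8.314×384) = 0.683 mol.
Isothermal: T stays 384 K; PV = const ⇒ V₂ = 3.69 L, P₂ = 591 kPa.
W = nRT ln(V₂/V₁) = 0.683×8.314×384×ln(0.286) = -2730 J.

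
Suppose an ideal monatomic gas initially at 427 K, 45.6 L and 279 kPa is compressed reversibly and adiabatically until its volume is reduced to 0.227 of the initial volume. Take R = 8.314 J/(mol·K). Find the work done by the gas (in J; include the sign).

n = P₁V₁/(RT₁) = 279×45.6/(8.314×427) = 3.58 mol.
Adiabatic: TV^(γ−1) = const ⇒ T₂ = 427×(4.41)^0.667 = 1150 K; PV^γ = const ⇒ P₂ = 3300 kPa.
ΔU = nCvΔT = 3.58×12.5×(1150−427) = 32200 J.
Q = 0 for an adiabatic process, so W = −ΔU = -32200 J.

-32200 J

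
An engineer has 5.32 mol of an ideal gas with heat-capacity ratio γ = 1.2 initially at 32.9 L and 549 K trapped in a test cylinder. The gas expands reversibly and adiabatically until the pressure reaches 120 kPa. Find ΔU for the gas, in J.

P₁ = nRT₁/V₁ = 5.32×8.314×549/32.9 = 738 kPa.
Adiabatic: T₂/T₁ = (P₂/P₁)^((γ−1)/γ) ⇒ T₂ = 549×(0.163)^0.167 = 406 K; V₂ = 149 L.
For an ideal gas ΔU = nCvΔT with Cv = R/(γ−1) = 41.6 J/(mol·K).
ΔU = 5.32×41.6×(406−549) = -31700 J.

-31700 J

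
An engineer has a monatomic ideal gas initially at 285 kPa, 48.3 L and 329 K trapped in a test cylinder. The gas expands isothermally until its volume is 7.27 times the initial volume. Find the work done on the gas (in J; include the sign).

-27300 J

n = P₁V₁/(RT₁) = 285×48.3/(8.314×329) = 5.03 mol.
Isothermal: T stays 329 K; PV = const ⇒ V₂ = 351 L, P₂ = 39.2 kPa.
W = nRT ln(V₂/V₁) = 5.03×8.314×329×ln(7.27) = 27300 J.
Work done on the gas = −W_by = -27300 J.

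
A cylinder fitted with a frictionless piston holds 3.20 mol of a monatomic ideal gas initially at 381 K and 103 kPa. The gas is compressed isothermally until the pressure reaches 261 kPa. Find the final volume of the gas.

V₁ = nRT₁/P₁ = 3.20×8.314×381/103 = 98.4 L.
Isothermal: T stays 381 K; PV = const ⇒ V₂ = 38.8 L, P₂ = 261 kPa.

38.8 L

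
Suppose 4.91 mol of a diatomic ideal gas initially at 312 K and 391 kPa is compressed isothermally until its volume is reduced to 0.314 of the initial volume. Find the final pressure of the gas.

1250 kPa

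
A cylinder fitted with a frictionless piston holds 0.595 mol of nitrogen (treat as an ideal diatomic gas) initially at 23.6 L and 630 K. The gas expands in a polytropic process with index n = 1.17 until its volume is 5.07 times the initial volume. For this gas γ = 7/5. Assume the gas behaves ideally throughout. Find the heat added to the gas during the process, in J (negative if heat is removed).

2540 J

P₁ = nRT₁/V₁ = 0.595×8.314×630/23.6 = 132 kPa.
Polytropic n=1.17: T₂ = T₁(V₁/V₂)^(n−1) = 630×(0.197)^0.17 = 478 K; P₂ = P₁(V₁/V₂)^n = 19.8 kPa.
W = (P₁V₁−P₂V₂)/(n−1) = (132×23.6−19.8×120)/0.17 = 4420 J.
ΔU = nCvΔT = 0.595×20.8×(478−630) = -1880 J.
Q = ΔU + W = 2540 J.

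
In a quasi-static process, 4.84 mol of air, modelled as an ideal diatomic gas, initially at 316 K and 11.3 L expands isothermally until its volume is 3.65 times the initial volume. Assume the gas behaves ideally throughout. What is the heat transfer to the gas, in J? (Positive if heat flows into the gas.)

16500 J

P₁ = nRT₁/V₁ = 4.84×8.314×316/11.3 = 1130 kPa.
Isothermal: T stays 316 K; PV = const ⇒ V₂ = 41.2 L, P₂ = 308 kPa.
ΔU = 0 (ideal gas, T constant).
W = nRT ln(V₂/V₁) = 4.84×8.314×316×ln(3.65) = 16500 J.
Q = ΔU + W = 16500 J.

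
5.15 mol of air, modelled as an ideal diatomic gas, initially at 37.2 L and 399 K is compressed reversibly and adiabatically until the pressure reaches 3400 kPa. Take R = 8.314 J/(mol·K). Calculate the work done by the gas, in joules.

P₁ = nRT₁/V₁ = 5.15×8.314×399/37.2 = 459 kPa.
Adiabatic: T₂/T₁ = (P₂/P₁)^((γ−1)/γ) ⇒ T₂ = 399×(7.40)^0.286 = 707 K; V₂ = 8.90 L.
ΔU = nCvΔT = 5.15×20.8×(707−399) = 33000 J.
Q = 0 for an adiabatic process, so W = −ΔU = -33000 J.

-33000 J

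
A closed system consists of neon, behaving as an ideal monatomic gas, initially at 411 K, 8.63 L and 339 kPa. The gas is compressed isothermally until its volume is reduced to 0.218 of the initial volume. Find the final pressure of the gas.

Isothermal: T stays 411 K; PV = const ⇒ V₂ = 1.88 L, P₂ = 1560 kPa.

1560 kPa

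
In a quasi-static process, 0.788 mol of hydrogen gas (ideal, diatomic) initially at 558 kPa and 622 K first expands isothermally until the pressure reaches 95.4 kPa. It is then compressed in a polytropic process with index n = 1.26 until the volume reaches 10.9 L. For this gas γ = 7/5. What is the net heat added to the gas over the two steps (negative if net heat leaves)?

V₁ = nRT₁/P₁ = 0.788×8.314×622/558 = 7.30 L.
Step 1 — Isothermal: T stays 622 K; PV = const ⇒ V₂ = 42.7 L, P₂ = 95.4 kPa.
ΔU = 0 (ideal gas, T constant).
W = nRT ln(V₂/V₁) = 0.788×8.314×622×ln(5.85) = 7200 J.
Q = ΔU + W = 7200 J.
State after step 1: P = 95.4 kPa, V = 42.7 L, T = 622 K.
Step 2 — Polytropic n=1.26: T₂ = T₁(V₁/V₂)^(n−1) = 622×(3.92)^0.26 = 887 K; P₂ = P₁(V₁/V₂)^n = 533 kPa.
W = (P₁V₁−P₂V₂)/(n−1) = (95.4×42.7−533×10.9)/0.26 = -6680 J.
ΔU = nCvΔT = 0.788×20.8×(887−622) = 4340 J.
Q = ΔU + W = -2340 J.
Net over both steps: W = 516 J, Q = 4860 J, ΔU = 4340 J.

4860 J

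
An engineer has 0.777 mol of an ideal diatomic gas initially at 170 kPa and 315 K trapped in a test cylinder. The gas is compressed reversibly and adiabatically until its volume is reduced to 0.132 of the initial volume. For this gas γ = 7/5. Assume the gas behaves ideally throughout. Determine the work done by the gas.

V₁ = nRT₁/P₁ = 0.777×8.314×315/170 = 12.0 L.
Adiabatic: TV^(γ−1) = const ⇒ T₂ = 315×(7.58)^0.400 = 708 K; PV^γ = const ⇒ P₂ = 2890 kPa.
ΔU = nCvΔT = 0.777×20.8×(708−315) = 6350 J.
Q = 0 for an adiabatic process, so W = −ΔU = -6350 J.

-6350 J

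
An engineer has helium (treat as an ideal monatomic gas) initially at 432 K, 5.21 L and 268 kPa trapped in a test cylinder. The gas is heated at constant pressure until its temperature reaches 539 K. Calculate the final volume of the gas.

Isobaric: P stays 268 kPa; V/T = const ⇒ T₂ = 539 K, V₂ = 6.50 L.

6.50 L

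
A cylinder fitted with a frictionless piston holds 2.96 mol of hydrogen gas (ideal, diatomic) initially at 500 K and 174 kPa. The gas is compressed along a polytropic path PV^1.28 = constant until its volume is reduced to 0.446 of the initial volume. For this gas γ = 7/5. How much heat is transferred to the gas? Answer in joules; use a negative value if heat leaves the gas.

-3340 J

V₁ = nRT₁/P₁ = 2.96×8.314×500/174 = 70.7 L.
Polytropic n=1.28: T₂ = T₁(V₁/V₂)^(n−1) = 500×(2.24)^0.28 = 627 K; P₂ = P₁(V₁/V₂)^n = 489 kPa.
W = (P₁V₁−P₂V₂)/(n−1) = (174×70.7−489×31.5)/0.28 = -11100 J.
ΔU = nCvΔT = 2.96×20.8×(627−500) = 7800 J.
Q = ΔU + W = -3340 J.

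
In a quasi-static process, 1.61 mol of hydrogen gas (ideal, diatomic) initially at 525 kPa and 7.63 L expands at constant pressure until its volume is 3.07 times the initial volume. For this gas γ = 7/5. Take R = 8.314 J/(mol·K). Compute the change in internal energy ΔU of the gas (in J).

T₁ = P₁V₁/(nR) = 525×7.63/(1.61×8.314) = 299 K.
Isobaric: P stays 525 kPa; V/T = const ⇒ T₂ = 919 K, V₂ = 23.4 L.
For an ideal gas ΔU = nCvΔT with Cv = (5/2)R = 20.8 J/(mol·K).
ΔU = 1.61×20.8×(919−299) = 20700 J.

20700 J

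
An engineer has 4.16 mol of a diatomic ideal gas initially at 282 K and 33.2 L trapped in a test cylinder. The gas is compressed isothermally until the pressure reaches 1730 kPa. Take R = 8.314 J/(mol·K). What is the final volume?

5.64 L

P₁ = nRT₁/V₁ = 4.16×8.314×282/33.2 = 294 kPa.
Isothermal: T stays 282 K; PV = const ⇒ V₂ = 5.64 L, P₂ = 1730 kPa.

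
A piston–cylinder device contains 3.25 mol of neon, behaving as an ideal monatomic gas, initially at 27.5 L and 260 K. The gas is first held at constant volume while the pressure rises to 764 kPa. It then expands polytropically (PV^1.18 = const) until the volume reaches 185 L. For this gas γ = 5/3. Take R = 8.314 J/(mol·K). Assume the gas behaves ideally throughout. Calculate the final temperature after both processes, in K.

552 K

P₁ = nRT₁/V₁ = 3.25×8.314×260/27.5 = 255 kPa.
Step 1 — Isochoric: V stays 27.5 L; P/T = const ⇒ T₂ = 778 K, P₂ = 764 kPa.
W = 0 (no volume change).
ΔU = nCvΔT = 3.25×12.5×(778−260) = 21000 J.
Q = ΔU = 21000 J.
State after step 1: P = 764 kPa, V = 27.5 L, T = 778 K.
Step 2 — Polytropic n=1.18: T₂ = T₁(V₁/V₂)^(n−1) = 778×(0.149)^0.18 = 552 K; P₂ = P₁(V₁/V₂)^n = 80.6 kPa.
W = (P₁V₁−P₂V₂)/(n−1) = (764×27.5−80.6×185)/0.18 = 33900 J.
ΔU = nCvΔT = 3.25×12.5×(552−778) = -9150 J.
Q = ΔU + W = 24700 J.
Net over both steps: W = 33900 J, Q = 45700 J, ΔU = 11800 J.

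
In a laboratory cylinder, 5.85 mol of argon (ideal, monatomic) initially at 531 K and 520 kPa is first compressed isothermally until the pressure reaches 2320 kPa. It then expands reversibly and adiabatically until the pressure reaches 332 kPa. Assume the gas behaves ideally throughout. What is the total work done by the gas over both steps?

V₁ = nRT₁/P₁ = 5.85×8.314×531/520 = 49.7 L.
Step 1 — Isothermal: T stays 531 K; PV = const ⇒ V₂ = 11.1 L, P₂ = 2320 kPa.
ΔU = 0 (ideal gas, T constant).
W = nRT ln(V₂/V₁) = 5.85×8.314×531×ln(0.224) = -38600 J.
Q = ΔU + W = -38600 J.
State after step 1: P = 2320 kPa, V = 11.1 L, T = 531 K.
Step 2 — Adiabatic: T₂/T₁ = (P₂/P₁)^((γ−1)/γ) ⇒ T₂ = 531×(0.143)^0.400 = 244 K; V₂ = 35.7 L.
ΔU = nCvΔT = 5.85×12.5×(244−531) = -20900 J.
Q = 0 for an adiabatic process, so W = −ΔU = 20900 J.
Net over both steps: W = -17700 J, Q = -38600 J, ΔU = -20900 J.

-17700 J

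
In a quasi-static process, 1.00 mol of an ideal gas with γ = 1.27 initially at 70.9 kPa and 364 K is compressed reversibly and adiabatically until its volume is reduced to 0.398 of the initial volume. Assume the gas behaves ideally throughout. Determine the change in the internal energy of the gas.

3170 J

V₁ = nRT₁/P₁ = 1.00×8.314×364/70.9 = 42.7 L.
Adiabatic: TV^(γ−1) = const ⇒ T₂ = 364×(2.51)^0.270 = 467 K; PV^γ = const ⇒ P₂ = 228 kPa.
For an ideal gas ΔU = nCvΔT with Cv = R/(γ−1) = 30.8 J/(mol·K).
ΔU = 1.00×30.8×(467−364) = 3170 J.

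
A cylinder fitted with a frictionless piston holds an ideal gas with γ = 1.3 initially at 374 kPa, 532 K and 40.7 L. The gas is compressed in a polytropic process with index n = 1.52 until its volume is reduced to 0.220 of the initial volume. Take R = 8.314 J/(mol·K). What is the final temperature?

1170 K

Polytropic n=1.52: T₂ = T₁(V₁/V₂)^(n−1) = 532×(4.55)^0.52 = 1170 K; P₂ = P₁(V₁/V₂)^n = 3740 kPa.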